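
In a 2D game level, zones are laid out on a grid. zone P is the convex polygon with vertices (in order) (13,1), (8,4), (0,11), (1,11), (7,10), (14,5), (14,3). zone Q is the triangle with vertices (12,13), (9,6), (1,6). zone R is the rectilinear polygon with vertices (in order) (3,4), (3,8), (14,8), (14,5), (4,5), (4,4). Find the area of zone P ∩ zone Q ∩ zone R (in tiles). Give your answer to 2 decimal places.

9.62

The intersection is the polygon with vertices (4.143,8), (9.8,8), (9.844,7.969), (9,6), (5.714,6), (3.729,7.737).
By the shoelace formula its area is 9.62.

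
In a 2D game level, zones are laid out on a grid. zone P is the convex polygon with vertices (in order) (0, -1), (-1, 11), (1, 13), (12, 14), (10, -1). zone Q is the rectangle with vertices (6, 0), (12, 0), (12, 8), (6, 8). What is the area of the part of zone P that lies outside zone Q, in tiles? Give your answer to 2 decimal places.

|zone P| = 164.5, |zone P∩zone Q| = 37.3333.
|zone P ∖ zone Q| = |zone P| − |zone P∩zone Q| = 164.5 − 37.3333 = 127.17.

127.17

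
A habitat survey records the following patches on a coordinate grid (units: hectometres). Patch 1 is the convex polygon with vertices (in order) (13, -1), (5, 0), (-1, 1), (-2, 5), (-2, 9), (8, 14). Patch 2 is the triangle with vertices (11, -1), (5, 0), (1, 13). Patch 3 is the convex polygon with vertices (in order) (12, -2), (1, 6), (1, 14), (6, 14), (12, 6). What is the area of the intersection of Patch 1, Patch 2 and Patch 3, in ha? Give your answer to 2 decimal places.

The intersection is the polygon with vertices (1.667,10.833), (2.316,11.158), (10.804,-0.726), (10.132,-0.641), (3.775,3.982).
By the shoelace formula its area is 25.64.

25.64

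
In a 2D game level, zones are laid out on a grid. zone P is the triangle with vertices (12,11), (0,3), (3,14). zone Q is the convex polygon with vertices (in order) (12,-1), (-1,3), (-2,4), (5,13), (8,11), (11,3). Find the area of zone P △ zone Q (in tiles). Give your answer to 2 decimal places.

79.03

|zone P| = 54, |zone Q| = 101, |zone P∩zone Q| = 37.9833.
|zone P △ zone Q| = |zone P| + |zone Q| − 2·|zone P∩zone Q| = 54 + 101 − 75.9667 = 79.03.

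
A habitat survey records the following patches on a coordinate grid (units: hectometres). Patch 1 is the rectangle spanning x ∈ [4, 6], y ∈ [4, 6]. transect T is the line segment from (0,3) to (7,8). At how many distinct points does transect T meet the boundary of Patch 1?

2

The segment meets the boundary at (4.2,6), (4,5.857).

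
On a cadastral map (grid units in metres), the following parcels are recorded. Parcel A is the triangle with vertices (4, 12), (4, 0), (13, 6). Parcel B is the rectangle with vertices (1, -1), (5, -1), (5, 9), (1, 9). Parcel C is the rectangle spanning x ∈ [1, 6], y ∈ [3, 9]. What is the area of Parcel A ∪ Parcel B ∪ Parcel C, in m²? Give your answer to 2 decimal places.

85.33

By inclusion–exclusion:
Individual areas: |Parcel A| = 54, |Parcel B| = 40, |Parcel C| = 30.
|Parcel A∩Parcel B| = 8.6667.
|Parcel A∩Parcel C| = 12.
|Parcel B∩Parcel C|: x∈[1,5], y∈[3,9] → 4·6 = 24.
|Parcel A∩Parcel B∩Parcel C| = 6.
|Parcel A ∪ Parcel B ∪ Parcel C| = 124 − 44.6667 + 6 = 85.33.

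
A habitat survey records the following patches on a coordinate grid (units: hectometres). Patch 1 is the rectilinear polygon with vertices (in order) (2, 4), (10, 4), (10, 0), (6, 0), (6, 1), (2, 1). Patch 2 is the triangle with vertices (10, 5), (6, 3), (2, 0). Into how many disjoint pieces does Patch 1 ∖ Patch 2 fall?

Patch 1 ∖ Patch 2 splits into 2 disjoint pieces (area 10.3333, area 16).

2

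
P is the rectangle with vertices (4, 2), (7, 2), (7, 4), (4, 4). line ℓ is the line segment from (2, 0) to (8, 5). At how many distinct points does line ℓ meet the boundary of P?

The segment meets the boundary at (6.8,4), (4.4,2).

2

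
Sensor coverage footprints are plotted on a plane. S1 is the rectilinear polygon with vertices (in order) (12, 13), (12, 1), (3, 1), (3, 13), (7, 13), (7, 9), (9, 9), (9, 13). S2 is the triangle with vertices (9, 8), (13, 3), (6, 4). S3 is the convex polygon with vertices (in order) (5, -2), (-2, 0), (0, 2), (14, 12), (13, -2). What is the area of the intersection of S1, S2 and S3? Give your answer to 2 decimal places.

The intersection is the polygon with vertices (6,4), (9,8), (12,4.25), (12,3.143).
By the shoelace formula its area is 14.95.

14.95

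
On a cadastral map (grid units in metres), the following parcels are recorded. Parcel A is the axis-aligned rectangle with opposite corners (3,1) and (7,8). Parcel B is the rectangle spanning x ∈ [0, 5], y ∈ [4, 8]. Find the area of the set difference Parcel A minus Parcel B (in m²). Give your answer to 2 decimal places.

|Parcel A∩Parcel B|: x∈[3,5], y∈[4,8] → 2·4 = 8.
|Parcel A| = 28.
|Parcel A ∖ Parcel B| = |Parcel A| − |Parcel A∩Parcel B| = 28 − 8 = 20.00.

20.00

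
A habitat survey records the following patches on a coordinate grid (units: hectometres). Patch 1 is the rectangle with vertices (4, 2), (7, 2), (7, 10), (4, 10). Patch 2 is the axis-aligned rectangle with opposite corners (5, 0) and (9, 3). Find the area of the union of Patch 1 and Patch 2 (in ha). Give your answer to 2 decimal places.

34.00

By inclusion–exclusion:
Individual areas: |Patch 1| = 24, |Patch 2| = 12.
|Patch 1∩Patch 2|: x∈[5,7], y∈[2,3] → 2·1 = 2.
|Patch 1 ∪ Patch 2| = 36 − 2 = 34.00.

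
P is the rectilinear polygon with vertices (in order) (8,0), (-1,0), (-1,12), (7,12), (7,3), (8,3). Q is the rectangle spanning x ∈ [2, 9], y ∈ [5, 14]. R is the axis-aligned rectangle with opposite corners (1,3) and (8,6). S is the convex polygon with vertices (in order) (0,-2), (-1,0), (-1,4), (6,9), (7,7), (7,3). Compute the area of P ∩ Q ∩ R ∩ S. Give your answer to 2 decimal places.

The intersection is the polygon with vertices (2,5), (2,6), (7,6), (7,5).
By the shoelace formula its area is 5.00.

5.00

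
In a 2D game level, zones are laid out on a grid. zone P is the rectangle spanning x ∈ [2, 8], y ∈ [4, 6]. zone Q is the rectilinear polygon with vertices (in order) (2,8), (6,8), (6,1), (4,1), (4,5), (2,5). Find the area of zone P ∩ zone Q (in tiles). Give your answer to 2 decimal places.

The intersection is the polygon with vertices (6,6), (6,4), (4,4), (4,5), (2,5), (2,6).
By the shoelace formula its area is 6.00.

6.00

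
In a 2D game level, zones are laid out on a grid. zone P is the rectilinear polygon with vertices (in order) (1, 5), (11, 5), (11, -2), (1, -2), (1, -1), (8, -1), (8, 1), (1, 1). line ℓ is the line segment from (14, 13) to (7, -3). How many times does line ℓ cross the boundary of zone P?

The segment meets the boundary at (7.438,-2), (7.875,-1), (8,-0.714), (10.5,5).

4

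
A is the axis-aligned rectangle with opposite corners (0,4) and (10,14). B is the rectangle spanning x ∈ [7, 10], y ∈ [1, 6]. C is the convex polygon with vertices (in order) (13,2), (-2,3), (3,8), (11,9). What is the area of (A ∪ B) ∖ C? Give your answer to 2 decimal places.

|A ∪ B| = 109.
|(A ∪ B) ∩ C| = 43.6625.
|(A ∪ B) ∖ C| = 109 − 43.6625 = 65.34.

65.34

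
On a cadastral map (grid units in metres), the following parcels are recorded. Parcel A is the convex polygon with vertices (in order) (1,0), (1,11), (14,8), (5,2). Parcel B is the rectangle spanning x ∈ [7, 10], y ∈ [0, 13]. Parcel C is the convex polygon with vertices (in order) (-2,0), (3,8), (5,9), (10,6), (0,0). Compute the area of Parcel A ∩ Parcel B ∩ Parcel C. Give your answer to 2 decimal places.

The intersection is the polygon with vertices (7,7.8), (10,6), (7,4.2).
By the shoelace formula its area is 5.40.

5.40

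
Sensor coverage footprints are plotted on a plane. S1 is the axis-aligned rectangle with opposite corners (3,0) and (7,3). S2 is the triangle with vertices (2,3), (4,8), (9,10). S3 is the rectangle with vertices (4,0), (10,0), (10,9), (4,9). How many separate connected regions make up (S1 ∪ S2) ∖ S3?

(S1 ∪ S2) ∖ S3 splits into 3 disjoint pieces (area 3, area 0.75, area 3).

3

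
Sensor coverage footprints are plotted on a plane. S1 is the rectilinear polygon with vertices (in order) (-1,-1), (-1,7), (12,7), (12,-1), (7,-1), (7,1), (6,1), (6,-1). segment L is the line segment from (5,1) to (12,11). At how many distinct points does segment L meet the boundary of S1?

The segment meets the boundary at (9.2,7).

1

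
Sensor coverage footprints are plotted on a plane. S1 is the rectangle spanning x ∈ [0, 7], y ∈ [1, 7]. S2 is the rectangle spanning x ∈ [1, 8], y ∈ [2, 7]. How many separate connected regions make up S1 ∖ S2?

S1 ∖ S2 is a single connected region.

1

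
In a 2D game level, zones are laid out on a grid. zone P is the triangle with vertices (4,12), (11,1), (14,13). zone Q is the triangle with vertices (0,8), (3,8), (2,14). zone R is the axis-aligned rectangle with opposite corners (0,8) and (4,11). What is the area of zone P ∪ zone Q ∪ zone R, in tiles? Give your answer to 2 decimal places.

By inclusion–exclusion:
Individual areas: |zone P| = 58.5, |zone Q| = 9, |zone R| = 12.
|zone P∩zone Q| = 0.
|zone P∩zone R| = 0.
|zone Q∩zone R| = 6.75.
|zone P∩zone Q∩zone R| = 0.
|zone P ∪ zone Q ∪ zone R| = 79.5 − 6.75 + 0 = 72.75.

72.75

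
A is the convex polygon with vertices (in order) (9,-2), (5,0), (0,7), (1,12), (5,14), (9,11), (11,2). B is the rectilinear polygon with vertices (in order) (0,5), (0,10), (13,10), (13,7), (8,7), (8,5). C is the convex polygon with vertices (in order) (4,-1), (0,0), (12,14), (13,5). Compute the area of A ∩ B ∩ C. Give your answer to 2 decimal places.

12.52

The intersection is the polygon with vertices (9.222,10), (9.889,7), (8,7), (8,5), (4.286,5), (8.571,10).
By the shoelace formula its area is 12.52.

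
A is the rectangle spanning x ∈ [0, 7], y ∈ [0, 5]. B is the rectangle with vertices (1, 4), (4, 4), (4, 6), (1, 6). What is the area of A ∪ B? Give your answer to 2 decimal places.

38.00

By inclusion–exclusion:
Individual areas: |A| = 35, |B| = 6.
|A∩B|: x∈[1,4], y∈[4,5] → 3·1 = 3.
|A ∪ B| = 41 − 3 = 38.00.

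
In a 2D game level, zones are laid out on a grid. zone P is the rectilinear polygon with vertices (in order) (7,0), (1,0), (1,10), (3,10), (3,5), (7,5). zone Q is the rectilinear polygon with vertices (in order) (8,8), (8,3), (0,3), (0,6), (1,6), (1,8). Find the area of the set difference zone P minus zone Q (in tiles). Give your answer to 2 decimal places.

22.00

|zone P| = 40, |zone P∩zone Q| = 18.
|zone P ∖ zone Q| = |zone P| − |zone P∩zone Q| = 40 − 18 = 22.00.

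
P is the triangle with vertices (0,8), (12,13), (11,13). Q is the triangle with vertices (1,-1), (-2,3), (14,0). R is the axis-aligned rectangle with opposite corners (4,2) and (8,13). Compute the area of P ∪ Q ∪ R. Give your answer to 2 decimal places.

73.09

By inclusion–exclusion:
Individual areas: |P| = 2.5, |Q| = 27.5, |R| = 44.
|P∩Q| = 0.
|P∩R| = 0.9091.
|Q∩R| = 0.
|P∩Q∩R| = 0.
|P ∪ Q ∪ R| = 74 − 0.9091 + 0 = 73.09.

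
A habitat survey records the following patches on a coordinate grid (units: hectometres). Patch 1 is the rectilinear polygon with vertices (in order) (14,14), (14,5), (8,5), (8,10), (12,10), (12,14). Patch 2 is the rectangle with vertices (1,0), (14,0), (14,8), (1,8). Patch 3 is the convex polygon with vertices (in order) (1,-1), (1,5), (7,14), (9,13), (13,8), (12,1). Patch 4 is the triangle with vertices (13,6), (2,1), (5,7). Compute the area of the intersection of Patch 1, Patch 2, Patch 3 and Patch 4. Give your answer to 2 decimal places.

The intersection is the polygon with vertices (8,6.625), (12.719,6.035), (12.694,5.861), (10.8,5), (8,5).
By the shoelace formula its area is 5.44.

5.44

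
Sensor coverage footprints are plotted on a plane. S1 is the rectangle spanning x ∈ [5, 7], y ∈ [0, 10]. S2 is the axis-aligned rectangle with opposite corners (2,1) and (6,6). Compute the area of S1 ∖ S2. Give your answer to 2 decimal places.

15.00

|S1∩S2|: x∈[5,6], y∈[1,6] → 1·5 = 5.
|S1| = 20.
|S1 ∖ S2| = |S1| − |S1∩S2| = 20 − 5 = 15.00.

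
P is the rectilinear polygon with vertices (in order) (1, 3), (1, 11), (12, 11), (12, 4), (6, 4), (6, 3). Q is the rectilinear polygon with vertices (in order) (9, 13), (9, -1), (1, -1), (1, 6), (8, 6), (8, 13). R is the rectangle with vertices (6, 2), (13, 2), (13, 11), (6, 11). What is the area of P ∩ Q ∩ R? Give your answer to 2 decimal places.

11.00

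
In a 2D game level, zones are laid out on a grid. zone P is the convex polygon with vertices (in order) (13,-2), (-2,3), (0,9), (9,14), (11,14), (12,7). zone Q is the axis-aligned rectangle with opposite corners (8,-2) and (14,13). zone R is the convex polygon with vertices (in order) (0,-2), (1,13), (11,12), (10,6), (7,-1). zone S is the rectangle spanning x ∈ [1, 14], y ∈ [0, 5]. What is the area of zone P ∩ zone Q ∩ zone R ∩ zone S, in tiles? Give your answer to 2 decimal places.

The intersection is the polygon with vertices (8,1.333), (8,5), (9.571,5).
By the shoelace formula its area is 2.88.

2.88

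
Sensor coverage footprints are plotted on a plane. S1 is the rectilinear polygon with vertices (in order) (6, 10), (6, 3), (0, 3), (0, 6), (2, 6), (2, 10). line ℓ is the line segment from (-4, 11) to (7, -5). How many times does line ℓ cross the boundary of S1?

The segment meets the boundary at (1.5,3), (0,5.182).

2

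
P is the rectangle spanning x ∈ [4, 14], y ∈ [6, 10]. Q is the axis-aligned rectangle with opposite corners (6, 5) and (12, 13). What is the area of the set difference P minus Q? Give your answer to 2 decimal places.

|P∩Q|: x∈[6,12], y∈[6,10] → 6·4 = 24.
|P| = 40.
|P ∖ Q| = |P| − |P∩Q| = 40 − 24 = 16.00.

16.00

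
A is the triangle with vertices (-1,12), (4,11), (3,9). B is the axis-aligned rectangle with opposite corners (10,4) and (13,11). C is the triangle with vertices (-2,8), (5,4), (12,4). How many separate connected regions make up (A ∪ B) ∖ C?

(A ∪ B) ∖ C splits into 2 disjoint pieces (area 5.5, area 20.4286).

2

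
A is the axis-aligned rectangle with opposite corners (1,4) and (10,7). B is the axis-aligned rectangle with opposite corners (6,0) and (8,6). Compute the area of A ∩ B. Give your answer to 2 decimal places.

|A∩B|: x∈[6,8], y∈[4,6] → 2·2 = 4.

4.00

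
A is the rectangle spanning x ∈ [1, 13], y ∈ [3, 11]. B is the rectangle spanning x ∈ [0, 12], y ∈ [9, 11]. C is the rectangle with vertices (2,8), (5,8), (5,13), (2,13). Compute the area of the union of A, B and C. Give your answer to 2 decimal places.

By inclusion–exclusion:
Individual areas: |A| = 96, |B| = 24, |C| = 15.
|A∩B|: x∈[1,12], y∈[9,11] → 11·2 = 22.
|A∩C|: x∈[2,5], y∈[8,11] → 3·3 = 9.
|B∩C|: x∈[2,5], y∈[9,11] → 3·2 = 6.
|A∩B∩C| = 6.
|A ∪ B ∪ C| = 135 − 37 + 6 = 104.00.

104.00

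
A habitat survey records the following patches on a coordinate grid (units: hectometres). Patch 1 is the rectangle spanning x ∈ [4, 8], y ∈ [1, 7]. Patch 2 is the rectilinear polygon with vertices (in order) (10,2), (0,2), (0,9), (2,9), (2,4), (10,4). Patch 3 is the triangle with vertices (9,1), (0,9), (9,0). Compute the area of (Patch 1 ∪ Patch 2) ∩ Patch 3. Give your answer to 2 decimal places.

|Patch 1 ∪ Patch 2| = 46.
|(Patch 1 ∪ Patch 2) ∩ Patch 3| = 2.89.

2.89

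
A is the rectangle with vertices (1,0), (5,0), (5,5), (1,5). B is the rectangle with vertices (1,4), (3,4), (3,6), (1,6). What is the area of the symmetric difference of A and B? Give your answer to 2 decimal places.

20.00

|A∩B|: x∈[1,3], y∈[4,5] → 2·1 = 2.
|A △ B| = |A| + |B| − 2·|A∩B| = 20 + 4 − 4 = 20.00.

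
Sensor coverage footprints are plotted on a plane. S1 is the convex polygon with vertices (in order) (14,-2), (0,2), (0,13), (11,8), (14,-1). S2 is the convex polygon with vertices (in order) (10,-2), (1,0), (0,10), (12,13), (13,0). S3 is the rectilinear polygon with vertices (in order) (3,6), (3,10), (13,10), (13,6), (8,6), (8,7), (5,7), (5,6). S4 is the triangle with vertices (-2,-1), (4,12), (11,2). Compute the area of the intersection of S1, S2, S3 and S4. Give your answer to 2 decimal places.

12.37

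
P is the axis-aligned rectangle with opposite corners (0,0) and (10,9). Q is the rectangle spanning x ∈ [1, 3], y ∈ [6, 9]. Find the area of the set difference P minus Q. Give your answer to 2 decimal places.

|P∩Q|: x∈[1,3], y∈[6,9] → 2·3 = 6.
|P| = 90.
|P ∖ Q| = |P| − |P∩Q| = 90 − 6 = 84.00.

84.00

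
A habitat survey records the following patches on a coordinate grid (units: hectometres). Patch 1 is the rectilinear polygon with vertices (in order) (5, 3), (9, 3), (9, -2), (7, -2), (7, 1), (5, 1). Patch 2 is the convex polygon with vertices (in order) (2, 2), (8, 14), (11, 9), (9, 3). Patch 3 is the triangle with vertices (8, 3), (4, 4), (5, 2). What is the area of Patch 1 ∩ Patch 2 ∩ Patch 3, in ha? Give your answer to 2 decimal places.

The intersection is the polygon with vertices (5,2.429), (5,3), (8,3), (7.25,2.75).
By the shoelace formula its area is 1.02.

1.02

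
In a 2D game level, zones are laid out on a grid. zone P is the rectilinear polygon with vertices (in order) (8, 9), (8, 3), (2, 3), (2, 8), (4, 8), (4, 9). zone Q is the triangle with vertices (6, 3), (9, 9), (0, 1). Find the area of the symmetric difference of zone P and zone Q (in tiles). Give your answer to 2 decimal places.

27.61

|zone P| = 34, |zone Q| = 15, |zone P∩zone Q| = 10.6944.
|zone P △ zone Q| = |zone P| + |zone Q| − 2·|zone P∩zone Q| = 34 + 15 − 21.3889 = 27.61.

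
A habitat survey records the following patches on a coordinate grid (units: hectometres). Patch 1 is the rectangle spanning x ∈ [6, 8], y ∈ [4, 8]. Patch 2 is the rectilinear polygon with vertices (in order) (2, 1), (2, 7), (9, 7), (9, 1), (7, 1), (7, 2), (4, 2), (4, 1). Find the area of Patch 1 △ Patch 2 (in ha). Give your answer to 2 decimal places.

|Patch 1| = 8, |Patch 2| = 39, |Patch 1∩Patch 2| = 6.
|Patch 1 △ Patch 2| = |Patch 1| + |Patch 2| − 2·|Patch 1∩Patch 2| = 8 + 39 − 12 = 35.00.

35.00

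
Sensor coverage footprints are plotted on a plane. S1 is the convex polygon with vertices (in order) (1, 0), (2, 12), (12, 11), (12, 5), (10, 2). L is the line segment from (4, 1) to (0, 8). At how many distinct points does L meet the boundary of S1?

The segment meets the boundary at (1.455,5.455).

1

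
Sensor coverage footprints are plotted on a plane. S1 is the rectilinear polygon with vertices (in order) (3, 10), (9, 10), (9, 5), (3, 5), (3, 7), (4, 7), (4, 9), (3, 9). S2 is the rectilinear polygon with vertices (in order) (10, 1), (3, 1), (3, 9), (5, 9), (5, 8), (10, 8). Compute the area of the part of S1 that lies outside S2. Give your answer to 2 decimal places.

10.00

|S1| = 28, |S1∩S2| = 18.
|S1 ∖ S2| = |S1| − |S1∩S2| = 28 − 18 = 10.00.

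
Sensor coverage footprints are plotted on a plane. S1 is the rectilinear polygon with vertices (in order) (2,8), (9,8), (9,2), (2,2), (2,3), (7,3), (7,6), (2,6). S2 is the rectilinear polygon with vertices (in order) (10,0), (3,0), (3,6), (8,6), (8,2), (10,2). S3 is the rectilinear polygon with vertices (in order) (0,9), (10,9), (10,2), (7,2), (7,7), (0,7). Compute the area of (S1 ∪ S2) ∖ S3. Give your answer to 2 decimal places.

|S1 ∪ S2| = 53.
|(S1 ∪ S2) ∩ S3| = 17.
|(S1 ∪ S2) ∖ S3| = 53 − 17 = 36.00.

36.00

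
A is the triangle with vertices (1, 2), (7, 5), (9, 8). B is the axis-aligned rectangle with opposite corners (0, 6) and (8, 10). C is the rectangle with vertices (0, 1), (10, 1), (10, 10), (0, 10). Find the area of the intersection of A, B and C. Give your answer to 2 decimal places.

The intersection is the polygon with vertices (6.333,6), (8,7.25), (8,6.5), (7.667,6).
By the shoelace formula its area is 0.96.

0.96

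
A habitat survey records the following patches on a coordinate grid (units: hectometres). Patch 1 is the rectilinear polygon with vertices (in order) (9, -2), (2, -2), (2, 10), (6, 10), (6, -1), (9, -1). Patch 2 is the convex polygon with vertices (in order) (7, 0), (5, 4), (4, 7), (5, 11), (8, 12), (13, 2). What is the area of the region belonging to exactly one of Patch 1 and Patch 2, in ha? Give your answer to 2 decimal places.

93.25

|Patch 1| = 51, |Patch 2| = 63, |Patch 1∩Patch 2| = 10.375.
|Patch 1 △ Patch 2| = |Patch 1| + |Patch 2| − 2·|Patch 1∩Patch 2| = 51 + 63 − 20.75 = 93.25.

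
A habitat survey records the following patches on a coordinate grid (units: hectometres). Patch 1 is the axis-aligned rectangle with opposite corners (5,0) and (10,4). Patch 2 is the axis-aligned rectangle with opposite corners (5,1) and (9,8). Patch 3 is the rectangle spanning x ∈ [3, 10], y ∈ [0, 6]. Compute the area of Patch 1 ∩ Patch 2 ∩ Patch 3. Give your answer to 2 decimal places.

The intersection is the polygon with vertices (9,1), (5,1), (5,4), (9,4).
By the shoelace formula its area is 12.00.

12.00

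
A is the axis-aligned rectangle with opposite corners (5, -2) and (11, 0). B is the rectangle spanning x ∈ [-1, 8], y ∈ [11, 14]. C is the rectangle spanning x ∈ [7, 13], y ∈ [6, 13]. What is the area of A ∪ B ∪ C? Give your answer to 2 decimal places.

79.00

By inclusion–exclusion:
Individual areas: |A| = 12, |B| = 27, |C| = 42.
|A∩B| = 0 (no overlap).
|A∩C| = 0 (no overlap).
|B∩C|: x∈[7,8], y∈[11,13] → 1·2 = 2.
|A∩B∩C| = 0.
|A ∪ B ∪ C| = 81 − 2 + 0 = 79.00.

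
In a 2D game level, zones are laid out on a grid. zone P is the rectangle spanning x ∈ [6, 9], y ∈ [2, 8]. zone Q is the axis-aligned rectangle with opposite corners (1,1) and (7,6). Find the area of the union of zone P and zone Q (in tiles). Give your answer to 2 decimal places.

By inclusion–exclusion:
Individual areas: |zone P| = 18, |zone Q| = 30.
|zone P∩zone Q|: x∈[6,7], y∈[2,6] → 1·4 = 4.
|zone P ∪ zone Q| = 48 − 4 = 44.00.

44.00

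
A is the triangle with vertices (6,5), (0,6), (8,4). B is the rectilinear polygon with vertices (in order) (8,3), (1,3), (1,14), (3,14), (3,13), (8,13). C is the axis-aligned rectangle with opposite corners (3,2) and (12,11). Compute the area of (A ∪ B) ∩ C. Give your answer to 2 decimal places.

40.00

The region (A ∪ B) ∩ C is the polygon with vertices (8,4), (8,3), (3,3), (3,11), (8,11).
By the shoelace formula its area is 40.00.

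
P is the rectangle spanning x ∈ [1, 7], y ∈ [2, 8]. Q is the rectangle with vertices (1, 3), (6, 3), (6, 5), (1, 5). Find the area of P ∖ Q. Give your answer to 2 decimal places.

|P∩Q|: x∈[1,6], y∈[3,5] → 5·2 = 10.
|P| = 36.
|P ∖ Q| = |P| − |P∩Q| = 36 − 10 = 26.00.

26.00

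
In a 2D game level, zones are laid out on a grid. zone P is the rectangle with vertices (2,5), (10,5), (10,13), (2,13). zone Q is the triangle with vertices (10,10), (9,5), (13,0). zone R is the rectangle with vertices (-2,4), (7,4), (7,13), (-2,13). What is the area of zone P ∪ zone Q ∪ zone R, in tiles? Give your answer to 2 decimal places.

By inclusion–exclusion:
Individual areas: |zone P| = 64, |zone Q| = 12.5, |zone R| = 81.
|zone P∩zone Q| = 2.5.
|zone P∩zone R|: x∈[2,7], y∈[5,13] → 5·8 = 40.
|zone Q∩zone R| = 0.
|zone P∩zone Q∩zone R| = 0.
|zone P ∪ zone Q ∪ zone R| = 157.5 − 42.5 + 0 = 115.00.

115.00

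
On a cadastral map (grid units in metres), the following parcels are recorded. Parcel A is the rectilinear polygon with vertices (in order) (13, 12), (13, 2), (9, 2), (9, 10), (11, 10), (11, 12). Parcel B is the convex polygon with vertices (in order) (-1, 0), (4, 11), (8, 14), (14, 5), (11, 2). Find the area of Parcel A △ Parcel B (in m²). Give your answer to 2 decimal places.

|Parcel A| = 36, |Parcel B| = 112, |Parcel A∩Parcel B| = 25.9167.
|Parcel A △ Parcel B| = |Parcel A| + |Parcel B| − 2·|Parcel A∩Parcel B| = 36 + 112 − 51.8333 = 96.17.

96.17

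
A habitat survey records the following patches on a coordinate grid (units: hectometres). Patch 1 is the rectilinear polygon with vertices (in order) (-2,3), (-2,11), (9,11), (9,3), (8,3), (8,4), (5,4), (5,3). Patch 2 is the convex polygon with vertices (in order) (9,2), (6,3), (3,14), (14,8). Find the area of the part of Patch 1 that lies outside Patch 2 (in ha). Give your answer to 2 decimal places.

54.48

|Patch 1| = 85, |Patch 1∩Patch 2| = 30.5227.
|Patch 1 ∖ Patch 2| = |Patch 1| − |Patch 1∩Patch 2| = 85 − 30.5227 = 54.48.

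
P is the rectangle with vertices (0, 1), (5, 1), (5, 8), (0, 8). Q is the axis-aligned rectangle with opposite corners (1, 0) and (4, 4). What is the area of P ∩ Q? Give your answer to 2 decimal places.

|P∩Q|: x∈[1,4], y∈[1,4] → 3·3 = 9.

9.00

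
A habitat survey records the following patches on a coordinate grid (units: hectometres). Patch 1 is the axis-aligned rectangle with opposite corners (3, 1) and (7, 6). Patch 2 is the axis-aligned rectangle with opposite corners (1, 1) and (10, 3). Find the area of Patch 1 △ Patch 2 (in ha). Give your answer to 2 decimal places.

|Patch 1∩Patch 2|: x∈[3,7], y∈[1,3] → 4·2 = 8.
|Patch 1 △ Patch 2| = |Patch 1| + |Patch 2| − 2·|Patch 1∩Patch 2| = 20 + 18 − 16 = 22.00.

22.00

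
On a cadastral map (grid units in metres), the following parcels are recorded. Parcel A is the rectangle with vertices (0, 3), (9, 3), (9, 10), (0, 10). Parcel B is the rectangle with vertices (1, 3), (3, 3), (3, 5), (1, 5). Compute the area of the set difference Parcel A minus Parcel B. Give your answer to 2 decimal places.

59.00

|Parcel A∩Parcel B|: x∈[1,3], y∈[3,5] → 2·2 = 4.
|Parcel A| = 63.
|Parcel A ∖ Parcel B| = |Parcel A| − |Parcel A∩Parcel B| = 63 − 4 = 59.00.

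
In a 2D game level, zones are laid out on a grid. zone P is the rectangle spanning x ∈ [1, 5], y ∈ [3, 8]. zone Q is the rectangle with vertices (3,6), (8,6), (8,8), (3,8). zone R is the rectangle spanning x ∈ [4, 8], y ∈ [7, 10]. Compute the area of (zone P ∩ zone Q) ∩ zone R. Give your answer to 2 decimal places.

1.00

The region (zone P ∩ zone Q) ∩ zone R is the polygon with vertices (5,8), (5,7), (4,7), (4,8).
By the shoelace formula its area is 1.00.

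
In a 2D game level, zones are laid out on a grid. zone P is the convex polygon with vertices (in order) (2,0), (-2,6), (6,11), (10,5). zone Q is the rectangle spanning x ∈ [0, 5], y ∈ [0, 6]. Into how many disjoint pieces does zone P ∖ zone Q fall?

zone P ∖ zone Q is a single connected region.

1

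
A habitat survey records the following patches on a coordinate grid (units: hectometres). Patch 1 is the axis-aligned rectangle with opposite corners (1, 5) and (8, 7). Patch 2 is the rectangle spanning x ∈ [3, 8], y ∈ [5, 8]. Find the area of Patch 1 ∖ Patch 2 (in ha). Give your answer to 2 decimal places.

|Patch 1∩Patch 2|: x∈[3,8], y∈[5,7] → 5·2 = 10.
|Patch 1| = 14.
|Patch 1 ∖ Patch 2| = |Patch 1| − |Patch 1∩Patch 2| = 14 − 10 = 4.00.

4.00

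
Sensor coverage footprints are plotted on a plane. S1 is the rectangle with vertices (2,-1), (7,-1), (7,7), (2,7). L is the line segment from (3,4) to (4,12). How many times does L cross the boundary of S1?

The segment meets the boundary at (3.375,7).

1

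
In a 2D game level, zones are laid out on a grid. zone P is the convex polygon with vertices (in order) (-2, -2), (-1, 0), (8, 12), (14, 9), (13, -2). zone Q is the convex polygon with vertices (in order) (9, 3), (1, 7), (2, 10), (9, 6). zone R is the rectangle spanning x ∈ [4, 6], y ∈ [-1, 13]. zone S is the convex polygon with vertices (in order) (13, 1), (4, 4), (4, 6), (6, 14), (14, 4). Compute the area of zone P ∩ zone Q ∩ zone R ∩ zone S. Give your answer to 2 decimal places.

5.23

The intersection is the polygon with vertices (6,4.5), (4,5.5), (4,6), (4.25,7), (5.15,8.2), (6,7.714).
By the shoelace formula its area is 5.23.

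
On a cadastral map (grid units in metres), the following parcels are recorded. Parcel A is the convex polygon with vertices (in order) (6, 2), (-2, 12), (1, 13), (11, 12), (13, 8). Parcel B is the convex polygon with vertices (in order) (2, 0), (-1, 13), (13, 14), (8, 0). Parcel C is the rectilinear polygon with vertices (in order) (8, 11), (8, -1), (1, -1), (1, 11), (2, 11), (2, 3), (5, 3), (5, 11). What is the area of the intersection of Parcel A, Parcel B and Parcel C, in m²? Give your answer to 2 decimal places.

28.04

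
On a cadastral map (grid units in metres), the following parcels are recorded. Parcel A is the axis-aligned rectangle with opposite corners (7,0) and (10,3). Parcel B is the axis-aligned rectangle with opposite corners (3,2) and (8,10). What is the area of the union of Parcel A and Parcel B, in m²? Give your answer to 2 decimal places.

48.00

By inclusion–exclusion:
Individual areas: |Parcel A| = 9, |Parcel B| = 40.
|Parcel A∩Parcel B|: x∈[7,8], y∈[2,3] → 1·1 = 1.
|Parcel A ∪ Parcel B| = 49 − 1 = 48.00.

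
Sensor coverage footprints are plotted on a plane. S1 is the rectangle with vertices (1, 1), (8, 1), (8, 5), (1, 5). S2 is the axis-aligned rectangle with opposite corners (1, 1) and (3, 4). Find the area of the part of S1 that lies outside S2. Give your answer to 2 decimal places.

|S1∩S2|: x∈[1,3], y∈[1,4] → 2·3 = 6.
|S1| = 28.
|S1 ∖ S2| = |S1| − |S1∩S2| = 28 − 6 = 22.00.

22.00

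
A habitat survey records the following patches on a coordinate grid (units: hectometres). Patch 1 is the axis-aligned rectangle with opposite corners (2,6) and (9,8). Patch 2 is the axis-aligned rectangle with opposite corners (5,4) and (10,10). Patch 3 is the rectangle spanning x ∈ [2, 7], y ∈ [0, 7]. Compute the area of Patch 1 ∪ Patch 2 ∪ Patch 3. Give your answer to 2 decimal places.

62.00

By inclusion–exclusion:
Individual areas: |Patch 1| = 14, |Patch 2| = 30, |Patch 3| = 35.
|Patch 1∩Patch 2|: x∈[5,9], y∈[6,8] → 4·2 = 8.
|Patch 1∩Patch 3|: x∈[2,7], y∈[6,7] → 5·1 = 5.
|Patch 2∩Patch 3|: x∈[5,7], y∈[4,7] → 2·3 = 6.
|Patch 1∩Patch 2∩Patch 3| = 2.
|Patch 1 ∪ Patch 2 ∪ Patch 3| = 79 − 19 + 2 = 62.00.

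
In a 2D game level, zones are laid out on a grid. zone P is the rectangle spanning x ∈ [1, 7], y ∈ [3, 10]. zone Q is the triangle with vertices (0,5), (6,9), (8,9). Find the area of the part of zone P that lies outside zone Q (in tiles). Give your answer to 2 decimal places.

38.33

|zone P| = 42, |zone P∩zone Q| = 3.6667.
|zone P ∖ zone Q| = |zone P| − |zone P∩zone Q| = 42 − 3.6667 = 38.33.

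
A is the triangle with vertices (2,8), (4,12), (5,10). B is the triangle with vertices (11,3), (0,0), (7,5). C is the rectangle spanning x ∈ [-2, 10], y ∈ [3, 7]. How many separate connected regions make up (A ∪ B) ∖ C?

(A ∪ B) ∖ C splits into 2 disjoint pieces (area 4, area 10.45).

2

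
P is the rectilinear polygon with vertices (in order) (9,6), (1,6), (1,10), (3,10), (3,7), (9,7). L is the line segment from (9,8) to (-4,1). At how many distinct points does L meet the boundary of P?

The segment meets the boundary at (5.286,6), (7.143,7).

2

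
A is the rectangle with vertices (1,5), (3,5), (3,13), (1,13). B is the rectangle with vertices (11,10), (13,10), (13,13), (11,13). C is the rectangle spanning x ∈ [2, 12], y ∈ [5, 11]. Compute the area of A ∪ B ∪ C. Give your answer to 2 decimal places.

75.00

By inclusion–exclusion:
Individual areas: |A| = 16, |B| = 6, |C| = 60.
|A∩B| = 0 (no overlap).
|A∩C|: x∈[2,3], y∈[5,11] → 1·6 = 6.
|B∩C|: x∈[11,12], y∈[10,11] → 1·1 = 1.
|A∩B∩C| = 0.
|A ∪ B ∪ C| = 82 − 7 + 0 = 75.00.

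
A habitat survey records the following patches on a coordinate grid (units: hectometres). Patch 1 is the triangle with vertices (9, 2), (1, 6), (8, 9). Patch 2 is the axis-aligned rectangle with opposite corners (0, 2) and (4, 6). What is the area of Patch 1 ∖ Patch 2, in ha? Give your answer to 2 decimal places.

|Patch 1| = 26, |Patch 1∩Patch 2| = 2.25.
|Patch 1 ∖ Patch 2| = |Patch 1| − |Patch 1∩Patch 2| = 26 − 2.25 = 23.75.

23.75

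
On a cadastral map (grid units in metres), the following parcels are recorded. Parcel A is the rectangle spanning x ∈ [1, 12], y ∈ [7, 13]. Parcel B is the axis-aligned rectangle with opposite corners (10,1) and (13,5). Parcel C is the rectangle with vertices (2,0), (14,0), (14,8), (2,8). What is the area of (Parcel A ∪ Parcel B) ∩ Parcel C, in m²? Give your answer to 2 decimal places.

22.00

|Parcel A ∪ Parcel B| = 78.
|(Parcel A ∪ Parcel B) ∩ Parcel C| = 22.00.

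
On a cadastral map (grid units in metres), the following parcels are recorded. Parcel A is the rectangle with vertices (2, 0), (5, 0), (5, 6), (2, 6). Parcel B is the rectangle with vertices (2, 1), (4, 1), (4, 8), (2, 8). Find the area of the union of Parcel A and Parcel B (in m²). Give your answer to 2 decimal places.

By inclusion–exclusion:
Individual areas: |Parcel A| = 18, |Parcel B| = 14.
|Parcel A∩Parcel B|: x∈[2,4], y∈[1,6] → 2·5 = 10.
|Parcel A ∪ Parcel B| = 32 − 10 = 22.00.

22.00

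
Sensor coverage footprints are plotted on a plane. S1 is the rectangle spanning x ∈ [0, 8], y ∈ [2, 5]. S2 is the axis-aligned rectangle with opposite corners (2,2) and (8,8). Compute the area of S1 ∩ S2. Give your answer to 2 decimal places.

18.00

|S1∩S2|: x∈[2,8], y∈[2,5] → 6·3 = 18.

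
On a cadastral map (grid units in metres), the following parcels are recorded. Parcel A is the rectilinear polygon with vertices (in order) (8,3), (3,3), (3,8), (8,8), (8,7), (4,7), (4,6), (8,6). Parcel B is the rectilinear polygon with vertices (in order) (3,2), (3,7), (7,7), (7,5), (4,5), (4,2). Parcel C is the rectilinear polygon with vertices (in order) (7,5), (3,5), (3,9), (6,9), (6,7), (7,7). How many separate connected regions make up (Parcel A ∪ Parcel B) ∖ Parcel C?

(Parcel A ∪ Parcel B) ∖ Parcel C splits into 2 disjoint pieces (area 12, area 2).

2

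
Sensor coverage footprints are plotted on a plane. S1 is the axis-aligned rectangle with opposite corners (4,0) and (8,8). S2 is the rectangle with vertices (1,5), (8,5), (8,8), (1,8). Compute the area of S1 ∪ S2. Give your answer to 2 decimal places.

41.00

By inclusion–exclusion:
Individual areas: |S1| = 32, |S2| = 21.
|S1∩S2|: x∈[4,8], y∈[5,8] → 4·3 = 12.
|S1 ∪ S2| = 53 − 12 = 41.00.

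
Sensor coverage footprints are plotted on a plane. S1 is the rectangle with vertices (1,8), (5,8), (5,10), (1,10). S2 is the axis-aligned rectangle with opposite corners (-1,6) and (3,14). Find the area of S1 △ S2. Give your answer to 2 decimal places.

|S1∩S2|: x∈[1,3], y∈[8,10] → 2·2 = 4.
|S1 △ S2| = |S1| + |S2| − 2·|S1∩S2| = 8 + 32 − 8 = 32.00.

32.00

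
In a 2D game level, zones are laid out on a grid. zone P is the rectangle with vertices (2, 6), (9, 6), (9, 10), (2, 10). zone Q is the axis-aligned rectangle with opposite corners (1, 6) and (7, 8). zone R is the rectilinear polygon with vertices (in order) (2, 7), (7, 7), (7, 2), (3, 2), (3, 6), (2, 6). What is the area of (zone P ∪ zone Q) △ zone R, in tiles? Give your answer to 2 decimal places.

|zone P ∪ zone Q| = 30.
|(zone P ∪ zone Q) ∩ zone R| = 5.
|(zone P ∪ zone Q) △ zone R| = 30 + 21 − 10 = 41.00.

41.00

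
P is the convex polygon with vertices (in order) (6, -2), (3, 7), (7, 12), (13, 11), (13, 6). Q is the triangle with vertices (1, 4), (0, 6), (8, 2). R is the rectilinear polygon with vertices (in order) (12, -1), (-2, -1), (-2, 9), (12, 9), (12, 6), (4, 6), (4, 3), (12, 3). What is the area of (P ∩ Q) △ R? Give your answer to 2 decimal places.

116.08

|P ∩ Q| = 1.5789.
|(P ∩ Q) ∩ R| = 0.75.
|(P ∩ Q) △ R| = 1.5789 + 116 − 1.5 = 116.08.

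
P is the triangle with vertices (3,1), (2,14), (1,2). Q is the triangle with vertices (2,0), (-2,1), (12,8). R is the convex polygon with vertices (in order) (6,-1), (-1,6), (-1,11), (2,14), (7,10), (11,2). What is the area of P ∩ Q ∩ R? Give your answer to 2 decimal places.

The intersection is the polygon with vertices (2.815,3.407), (2.917,2.083), (2,3).
By the shoelace formula its area is 0.56.

0.56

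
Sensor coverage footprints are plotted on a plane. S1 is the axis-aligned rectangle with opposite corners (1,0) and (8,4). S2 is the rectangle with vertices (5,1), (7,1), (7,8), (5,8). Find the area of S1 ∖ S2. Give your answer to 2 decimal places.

22.00

|S1∩S2|: x∈[5,7], y∈[1,4] → 2·3 = 6.
|S1| = 28.
|S1 ∖ S2| = |S1| − |S1∩S2| = 28 − 6 = 22.00.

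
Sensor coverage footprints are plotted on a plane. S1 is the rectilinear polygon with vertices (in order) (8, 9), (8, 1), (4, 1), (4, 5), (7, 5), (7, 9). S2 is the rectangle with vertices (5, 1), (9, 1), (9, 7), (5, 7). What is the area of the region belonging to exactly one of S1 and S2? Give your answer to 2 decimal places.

16.00

|S1| = 20, |S2| = 24, |S1∩S2| = 14.
|S1 △ S2| = |S1| + |S2| − 2·|S1∩S2| = 20 + 24 − 28 = 16.00.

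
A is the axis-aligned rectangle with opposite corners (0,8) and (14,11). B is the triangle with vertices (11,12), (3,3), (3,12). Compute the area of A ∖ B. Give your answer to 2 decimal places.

24.67

|A| = 42, |A∩B| = 17.3333.
|A ∖ B| = |A| − |A∩B| = 42 − 17.3333 = 24.67.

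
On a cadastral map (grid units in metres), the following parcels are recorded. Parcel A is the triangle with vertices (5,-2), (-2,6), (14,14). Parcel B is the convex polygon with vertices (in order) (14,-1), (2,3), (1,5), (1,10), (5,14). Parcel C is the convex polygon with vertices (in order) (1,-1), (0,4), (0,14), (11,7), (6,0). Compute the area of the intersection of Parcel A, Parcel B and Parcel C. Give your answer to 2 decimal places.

50.19

The intersection is the polygon with vertices (9.645,6.258), (6.895,1.368), (2,3), (1,5), (1,7.5), (6.16,10.08), (8.088,8.853).
By the shoelace formula its area is 50.19.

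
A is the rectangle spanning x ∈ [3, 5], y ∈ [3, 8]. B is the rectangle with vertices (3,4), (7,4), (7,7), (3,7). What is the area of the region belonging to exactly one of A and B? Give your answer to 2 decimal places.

|A∩B|: x∈[3,5], y∈[4,7] → 2·3 = 6.
|A △ B| = |A| + |B| − 2·|A∩B| = 10 + 12 − 12 = 10.00.

10.00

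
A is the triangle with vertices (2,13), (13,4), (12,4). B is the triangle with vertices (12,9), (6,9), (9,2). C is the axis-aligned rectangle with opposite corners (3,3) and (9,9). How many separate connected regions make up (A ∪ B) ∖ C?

2

(A ∪ B) ∖ C splits into 2 disjoint pieces (area 12.2149, area 0.8889).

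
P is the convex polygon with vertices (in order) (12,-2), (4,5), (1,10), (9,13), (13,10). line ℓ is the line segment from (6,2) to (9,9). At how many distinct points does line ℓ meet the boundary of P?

1

The segment meets the boundary at (6.39,2.909).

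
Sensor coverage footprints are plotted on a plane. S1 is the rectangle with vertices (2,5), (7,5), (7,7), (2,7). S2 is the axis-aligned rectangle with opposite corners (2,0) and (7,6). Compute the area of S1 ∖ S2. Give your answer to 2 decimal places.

5.00

|S1∩S2|: x∈[2,7], y∈[5,6] → 5·1 = 5.
|S1| = 10.
|S1 ∖ S2| = |S1| − |S1∩S2| = 10 − 5 = 5.00.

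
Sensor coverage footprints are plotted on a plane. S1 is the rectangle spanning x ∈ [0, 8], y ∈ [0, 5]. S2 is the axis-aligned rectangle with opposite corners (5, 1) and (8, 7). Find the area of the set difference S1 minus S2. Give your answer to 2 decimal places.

|S1∩S2|: x∈[5,8], y∈[1,5] → 3·4 = 12.
|S1| = 40.
|S1 ∖ S2| = |S1| − |S1∩S2| = 40 − 12 = 28.00.

28.00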